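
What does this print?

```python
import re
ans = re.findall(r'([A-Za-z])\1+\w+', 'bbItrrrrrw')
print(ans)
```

['b']

A backreference is literal: `\1` must see the identical characters the first group matched.
With a single group, `findall` returns only what that group captured — 1 item.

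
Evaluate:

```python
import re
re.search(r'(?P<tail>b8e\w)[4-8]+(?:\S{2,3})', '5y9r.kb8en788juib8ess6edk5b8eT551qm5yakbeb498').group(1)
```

'b8en'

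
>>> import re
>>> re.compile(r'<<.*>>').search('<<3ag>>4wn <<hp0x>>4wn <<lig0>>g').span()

(0, 31)

`search` walks the string left to right and returns the first match it finds.
The match spans [0:31] → '<<3ag>>4wn <<hp0x>>4wn <<lig0>>'.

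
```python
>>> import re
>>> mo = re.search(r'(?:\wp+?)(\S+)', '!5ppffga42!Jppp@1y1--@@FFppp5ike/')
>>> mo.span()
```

This matches a word character, then one or more of a literal 'p' (lazy) (non-capturing group); then one or more of a non-whitespace character (captured).
The match spans [1:33] → '5ppffga42!Jppp@1y1--@@FFppp5ike/'.

(1, 33)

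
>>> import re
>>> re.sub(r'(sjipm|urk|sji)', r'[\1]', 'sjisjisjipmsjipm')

'[sji][sji][sjipm][sjipm]'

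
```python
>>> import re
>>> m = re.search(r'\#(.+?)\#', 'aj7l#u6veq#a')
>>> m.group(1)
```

The match spans [4:11] → '#u6veq#'.
Captured: group 1 = 'u6veq'.

'u6veq'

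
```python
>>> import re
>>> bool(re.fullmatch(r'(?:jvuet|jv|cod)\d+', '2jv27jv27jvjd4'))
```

`fullmatch` succeeds only if the pattern covers the string from start to end.
Here there's no way to consume every character, so the call returns None, and `bool(None)` is False.

False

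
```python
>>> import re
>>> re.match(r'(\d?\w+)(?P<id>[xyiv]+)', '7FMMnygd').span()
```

`re.match` only tries the pattern at the start of the string.
The match spans [0:6] → '7FMMny'.

(0, 6)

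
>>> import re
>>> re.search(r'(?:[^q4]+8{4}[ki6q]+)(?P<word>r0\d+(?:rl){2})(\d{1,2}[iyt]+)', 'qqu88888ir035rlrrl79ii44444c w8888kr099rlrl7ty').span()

(27, 46)

Pattern: one or more of any character except [q4], then exactly 4 of the literal '8', then one or more of one of [ki6q] (non-capturing group); then the literal 'r0', then one or more of a digit, then the literal 'rl' repeated 2 times (captured as 'word'); then 1 to 2 of a digit, then one or more of one of [iyt] (captured).
The match spans [27:46] → 'c w8888kr099rlrl7ty'.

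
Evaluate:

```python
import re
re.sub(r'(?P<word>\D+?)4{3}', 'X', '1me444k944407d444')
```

'1Xk944407X'

This matches one or more of a non-digit (lazy) (captured as 'word'); then exactly 3 of a literal '4'.
Every occurrence is swapped for 'X'.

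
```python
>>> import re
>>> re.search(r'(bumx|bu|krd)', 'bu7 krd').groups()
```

('bu',)

The match spans [0:2] → 'bu'.
Captured: group 1 = 'bu'.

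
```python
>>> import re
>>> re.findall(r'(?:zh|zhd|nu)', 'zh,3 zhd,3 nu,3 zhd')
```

['zh', 'zh', 'nu', 'zh']

Alternation isn't longest-match — the leftmost alternative that fits at this position is chosen.
With no groups in the pattern, `findall` gives back each whole match — 4 here.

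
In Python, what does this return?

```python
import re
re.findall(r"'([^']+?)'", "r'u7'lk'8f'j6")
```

Walking the string: at [1:5] match "'u7'", group 1 = 'u7'; at [7:11] match "'8f'", group 1 = '8f'.
Because there's exactly one group, `findall` drops the full match and keeps group 1 from each hit.

['u7', '8f']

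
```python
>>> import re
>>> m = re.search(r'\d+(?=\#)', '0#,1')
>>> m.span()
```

Lookahead/lookbehind check context without consuming it, so the matched span excludes the asserted characters.
The match spans [0:1] → '0'.

(0, 1)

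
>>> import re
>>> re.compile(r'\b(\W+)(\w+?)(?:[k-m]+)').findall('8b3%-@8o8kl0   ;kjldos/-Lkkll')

This matches a word boundary (`\b`, zero-width); then one or more of a non-word character (captured); then one or more of a word character (lazy) (captured); then one or more of a character in [k-m] (non-capturing group).
The `?` after the quantifier makes it lazy — it takes as little as possible before letting the rest of the pattern try.
Scanning left to right: at [3:11] match '%-@8o8kl', groups = ('%-@', '8o8'); at [12:19] match '   ;kjl', groups = ('   ;', 'kj'); at [22:29] match '/-Lkkll', groups = ('/-', 'L').
With 2 capturing groups, `findall` returns a 2-tuple per match.

[('%-@', '8o8'), ('   ;', 'kj'), ('/-', 'L')]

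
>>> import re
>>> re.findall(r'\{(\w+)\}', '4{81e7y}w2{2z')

Matches: at [1:8] match '{81e7y}', group 1 = '81e7y'.
With a single group, `findall` returns only what that group captured — 1 item.

['81e7y']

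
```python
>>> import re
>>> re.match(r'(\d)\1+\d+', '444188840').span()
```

(0, 9)

With `match`, the pattern is implicitly anchored at the beginning.
The match spans [0:9] → '444188840'.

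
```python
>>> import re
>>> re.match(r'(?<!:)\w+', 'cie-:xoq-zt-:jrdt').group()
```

'cie'

With `match`, the pattern is implicitly anchored at the beginning.
The match spans [0:3] → 'cie'.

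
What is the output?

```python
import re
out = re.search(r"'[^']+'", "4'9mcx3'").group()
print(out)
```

The match spans [1:8] → "'9mcx3'".

'9mcx3'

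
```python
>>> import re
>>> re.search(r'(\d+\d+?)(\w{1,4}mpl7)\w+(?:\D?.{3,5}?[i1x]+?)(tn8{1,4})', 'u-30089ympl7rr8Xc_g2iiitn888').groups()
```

('30089', 'ympl7', 'tn888')

This matches one or more of a digit, then one or more of a digit (lazy) (captured); then 1 to 4 of a word character, then the literal 'm', then the literal 'pl7' (captured); then one or more of a word character; then optionally a non-digit, then 3 to 5 of any character (lazy), then one or more of one of [i1x] (lazy) (non-capturing group); then the literal 'tn', then 1 to 4 of the literal '8' (captured).
`re.search` scans for the first position where the pattern succeeds.
The match spans [2:28] → '30089ympl7rr8Xc_g2iiitn888'.
Captured: group 1 = '30089', group 2 = 'ympl7', group 3 = 'tn888'.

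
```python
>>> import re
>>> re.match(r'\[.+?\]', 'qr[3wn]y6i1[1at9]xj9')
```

None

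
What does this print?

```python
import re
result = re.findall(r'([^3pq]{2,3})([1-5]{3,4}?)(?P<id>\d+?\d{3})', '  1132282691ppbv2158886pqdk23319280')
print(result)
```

[('  1', '132', '2826'), ('bv', '215', '8886'), ('dk2', '331', '9280')]

With the lazy modifier that quantifier settles for the fewest repetitions that let the rest of the pattern succeed (the atoms after it are unaffected and can still be greedy).
`findall` packs the 3 group values into a tuple for every match.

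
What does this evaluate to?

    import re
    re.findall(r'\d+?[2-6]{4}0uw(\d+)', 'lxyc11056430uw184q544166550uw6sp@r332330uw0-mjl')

Pattern: one or more of a digit (lazy), then exactly 4 of a character in [2-6], then the literal '0uw'; then one or more of a digit (captured).
Matches: at [4:17] match '11056430uw184', group 1 = '184'; at [18:30] match '544166550uw6', group 1 = '6'; at [34:43] match '332330uw0', group 1 = '0'.
Because there's exactly one group, `findall` drops the full match and keeps group 1 from each hit.

['184', '6', '0']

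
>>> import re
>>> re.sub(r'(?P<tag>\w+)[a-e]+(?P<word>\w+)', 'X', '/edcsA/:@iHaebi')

'/X/:@X'

Pattern: one or more of a word character (captured as 'tag'); then one or more of a character in [a-e]; then one or more of a word character (captured as 'word').
Matches: at [1:6] → 'edcsA'; at [9:15] → 'iHaebi'.
Every occurrence is swapped for 'X'.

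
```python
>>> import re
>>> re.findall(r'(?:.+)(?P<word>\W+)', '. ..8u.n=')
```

['=']

The pattern matches one or more of any character (non-capturing group); then one or more of a non-word character (captured as 'word').
With a single group, `findall` returns only what that group captured — 1 item.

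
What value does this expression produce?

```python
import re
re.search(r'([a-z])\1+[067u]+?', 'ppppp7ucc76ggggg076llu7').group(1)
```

`\1` is not a pattern — it's the concrete string captured by group 1, re-applied verbatim.
`re.search` scans for the first position where the pattern succeeds.
The match spans [0:6] → 'ppppp7'.
Captured: group 1 = 'p'.

'p'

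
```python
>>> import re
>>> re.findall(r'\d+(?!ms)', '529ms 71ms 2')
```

['52', '7', '2']

A negative assertion filters positions out without eating any characters.
Scanning left to right: at [0:2] → '52'; at [6:7] → '7'; at [11:12] → '2'.
No capturing groups, so `findall` returns the 3 full match strings.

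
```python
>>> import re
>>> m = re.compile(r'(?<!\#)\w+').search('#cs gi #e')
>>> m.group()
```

's'

`(?!…)`/`(?<!…)` only lets a position through if the neighbouring text does NOT match; no characters are consumed.
The match spans [2:3] → 's'.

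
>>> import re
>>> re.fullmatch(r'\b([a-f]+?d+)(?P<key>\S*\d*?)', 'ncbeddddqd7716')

None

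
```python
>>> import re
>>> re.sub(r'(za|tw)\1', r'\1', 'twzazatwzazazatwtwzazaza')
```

A backreference is literal: `\1` must see the identical characters the first group matched.
Matches: at [2:6] → 'zaza'; at [8:12] → 'zaza'; at [14:18] → 'twtw'; at [18:22] → 'zaza'.
Each match is replaced using the text its own group 1 captured.

'twzatwzazatwzaza'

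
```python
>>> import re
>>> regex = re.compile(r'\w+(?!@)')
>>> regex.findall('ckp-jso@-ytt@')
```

['ckp', 'js', 'yt']

Because the assertion is negative and zero-width, positions next to the forbidden text are skipped.
Scanning left to right: at [0:3] → 'ckp'; at [4:6] → 'js'; at [9:11] → 'yt'.
No capturing groups, so `findall` returns the 3 full match strings.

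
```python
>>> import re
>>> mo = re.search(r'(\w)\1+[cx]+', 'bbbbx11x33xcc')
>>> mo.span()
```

(0, 5)

The backreference `\1` re-matches whatever the first group consumed, character for character.
The match spans [0:5] → 'bbbbx'.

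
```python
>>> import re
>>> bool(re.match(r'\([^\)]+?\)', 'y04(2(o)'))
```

`re.match` only tries the pattern at the start of the string.
Here the string doesn't start with a match, so the call returns None, and `bool(None)` is False.

False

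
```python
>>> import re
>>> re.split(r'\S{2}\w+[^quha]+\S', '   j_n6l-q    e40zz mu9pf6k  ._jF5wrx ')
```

['   ', '    ', '', ' ']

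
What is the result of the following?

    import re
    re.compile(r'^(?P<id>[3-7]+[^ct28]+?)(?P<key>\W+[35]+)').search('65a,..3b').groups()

The match spans [0:7] → '65a,..3'.
Captured: group 1 = '65a', group 2 = ',..3'.

('65a', ',..3')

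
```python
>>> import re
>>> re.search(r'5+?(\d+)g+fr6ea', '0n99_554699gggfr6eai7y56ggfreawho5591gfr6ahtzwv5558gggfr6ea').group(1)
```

'54699'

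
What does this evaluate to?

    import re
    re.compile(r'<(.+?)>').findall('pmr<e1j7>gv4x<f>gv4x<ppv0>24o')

['e1j7', 'f', 'ppv0']

Because the quantifier is non-greedy, it stops expanding at the earliest point where the rest of the pattern can succeed.
Scanning left to right: at [3:9] match '<e1j7>', group 1 = 'e1j7'; at [13:16] match '<f>', group 1 = 'f'; at [20:26] match '<ppv0>', group 1 = 'ppv0'.
`findall` collects group 1 from each match (3 total).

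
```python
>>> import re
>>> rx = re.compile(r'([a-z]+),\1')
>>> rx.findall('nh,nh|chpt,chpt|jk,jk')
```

['nh', 'chpt', 'jk']

The backreference `\1` re-matches whatever the first group consumed, character for character.
Because there's exactly one group, `findall` drops the full match and keeps group 1 from each hit.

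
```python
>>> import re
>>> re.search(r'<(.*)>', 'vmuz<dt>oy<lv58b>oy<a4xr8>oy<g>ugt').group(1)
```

'dt>oy<lv58b>oy<a4xr8>oy<g'

Unlike `match`, `search` isn't anchored — it looks for the pattern anywhere in the string.
The match spans [4:31] → '<dt>oy<lv58b>oy<a4xr8>oy<g>'.
Captured: group 1 = 'dt>oy<lv58b>oy<a4xr8>oy<g'.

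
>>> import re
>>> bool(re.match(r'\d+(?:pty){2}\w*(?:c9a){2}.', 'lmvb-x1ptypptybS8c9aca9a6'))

False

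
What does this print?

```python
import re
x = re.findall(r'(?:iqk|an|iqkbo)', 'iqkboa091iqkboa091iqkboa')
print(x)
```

Branches in `(...|...)` are attempted left-to-right; the first branch that allows the whole pattern to succeed is taken.
Since nothing is captured, `findall` lists the 3 matched substrings directly.

['iqk', 'iqk', 'iqk']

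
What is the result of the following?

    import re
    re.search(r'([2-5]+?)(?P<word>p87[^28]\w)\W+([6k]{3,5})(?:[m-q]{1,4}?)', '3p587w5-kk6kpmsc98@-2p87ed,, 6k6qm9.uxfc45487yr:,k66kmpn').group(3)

'6k6'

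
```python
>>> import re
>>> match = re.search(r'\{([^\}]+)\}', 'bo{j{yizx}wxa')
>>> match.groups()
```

('j{yizx',)

`re.search` tries every starting position until one works.
The match spans [2:10] → '{j{yizx}'.
Captured: group 1 = 'j{yizx'.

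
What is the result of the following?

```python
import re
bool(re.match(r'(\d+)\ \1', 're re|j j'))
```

`match` is anchored at position 0; if the pattern doesn't fit there, it returns None.
Here the pattern fails at index 0, so the call returns None, and `bool(None)` is False.

False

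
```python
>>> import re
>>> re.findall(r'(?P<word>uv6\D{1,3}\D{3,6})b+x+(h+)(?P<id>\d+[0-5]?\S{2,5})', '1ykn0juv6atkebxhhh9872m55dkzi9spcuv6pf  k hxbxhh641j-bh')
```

Pattern: the literal 'uv6', then 1 to 3 of a non-digit, then 3 to 6 of a non-digit (captured as 'word'); then one or more of the literal 'b', then one or more of the literal 'x'; then one or more of a literal 'h' (captured); then one or more of a digit, then optionally a character in [0-5], then 2 to 5 of a non-whitespace character (captured as 'id').
With 3 capturing groups, `findall` returns a 3-tuple per match.

[('uv6atke', 'hhh', '9872m55dk'), ('uv6pf  k hx', 'hh', '641j-bh')]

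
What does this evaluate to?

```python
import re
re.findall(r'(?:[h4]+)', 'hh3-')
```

['hh']

This matches one or more of one of [h4] (non-capturing group).
Scanning left to right: at [0:2] → 'hh'.
`findall` yields the raw match text (1 of them) because the pattern has no groups.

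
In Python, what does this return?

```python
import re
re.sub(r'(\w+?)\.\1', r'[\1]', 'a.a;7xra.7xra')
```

'[a];[7xra]'

The backreference `\1` re-matches whatever the first group consumed, character for character.
Matches: at [0:3] → 'a.a'; at [4:13] → '7xra.7xra'.
The replacement refers to a captured group, so each match is rewritten using its own captured text.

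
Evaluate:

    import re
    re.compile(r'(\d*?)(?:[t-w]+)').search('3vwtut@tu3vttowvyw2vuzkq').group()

This matches zero or more of a digit (lazy) (captured); then one or more of a character in [t-w] (non-capturing group).
`re.search` tries every starting position until one works.
The match spans [0:6] → '3vwtut'.
Captured: group 1 = '3'.

'3vwtut'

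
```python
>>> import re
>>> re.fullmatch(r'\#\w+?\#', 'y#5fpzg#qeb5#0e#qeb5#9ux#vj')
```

None

`re.fullmatch` is like wrapping the pattern in `^…$` (in single-line mode).
Here there's no way to consume every character, so the call returns None.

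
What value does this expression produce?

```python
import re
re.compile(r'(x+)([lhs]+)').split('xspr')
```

['', 'x', 's', 'pr']

The pattern matches one or more of a literal 'x' (captured); then one or more of one of [lhs] (captured).
Matches to split on: at [0:2] → 'xs'.
With a capturing group present, the delimiter's captured portion is kept in the result list.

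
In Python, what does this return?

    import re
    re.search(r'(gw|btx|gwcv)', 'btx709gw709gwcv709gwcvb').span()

(0, 3)

`search` walks the string left to right and returns the first match it finds.
The match spans [0:3] → 'btx'.
Captured: group 1 = 'btx'.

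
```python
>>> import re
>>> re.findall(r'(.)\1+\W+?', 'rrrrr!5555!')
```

['r', '5']

The backreference `\1` re-matches whatever the first group consumed, character for character.
Scanning left to right: at [0:6] match 'rrrrr!', group 1 = 'r'; at [6:11] match '5555!', group 1 = '5'.
`findall` collects group 1 from each match (2 total).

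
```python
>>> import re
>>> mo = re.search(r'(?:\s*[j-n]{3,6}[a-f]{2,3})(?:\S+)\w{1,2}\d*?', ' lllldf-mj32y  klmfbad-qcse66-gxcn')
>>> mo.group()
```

Pattern: zero or more of whitespace, then 3 to 6 of a character in [j-n], then 2 to 3 of a character in [a-f] (non-capturing group); then one or more of a non-whitespace character (non-capturing group); then 1 to 2 of a word character, then zero or more of a digit (lazy).
Unlike `match`, `search` isn't anchored — it looks for the pattern anywhere in the string.
The match spans [0:13] → ' lllldf-mj32y'.

' lllldf-mj32y'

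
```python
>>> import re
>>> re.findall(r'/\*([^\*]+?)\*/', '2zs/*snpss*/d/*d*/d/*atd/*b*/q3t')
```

Walking the string: at [3:12] match '/*snpss*/', group 1 = 'snpss'; at [13:18] match '/*d*/', group 1 = 'd'; at [24:29] match '/*b*/', group 1 = 'b'.
One capturing group, so `findall` returns just the captured substring from each match — 3 in all.

['snpss', 'd', 'b']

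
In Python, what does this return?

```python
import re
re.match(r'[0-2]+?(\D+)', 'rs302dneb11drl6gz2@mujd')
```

None

This matches one or more of a character in [0-2] (lazy); then one or more of a non-digit (captured).
With `match`, the pattern is implicitly anchored at the beginning.
Here the string doesn't start with a match, so the call returns None.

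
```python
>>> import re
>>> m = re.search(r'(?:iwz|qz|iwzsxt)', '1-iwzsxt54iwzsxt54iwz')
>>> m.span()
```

(2, 5)

Alternation tries branches left to right and keeps the first one that lets the overall match succeed at that position.
Unlike `match`, `search` isn't anchored — it looks for the pattern anywhere in the string.
The match spans [2:5] → 'iwz'.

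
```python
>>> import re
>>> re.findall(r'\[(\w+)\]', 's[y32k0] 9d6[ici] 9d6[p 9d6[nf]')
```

['y32k0', 'ici', 'nf']

Matches: at [1:8] match '[y32k0]', group 1 = 'y32k0'; at [12:17] match '[ici]', group 1 = 'ici'; at [27:31] match '[nf]', group 1 = 'nf'.
Because there's exactly one group, `findall` drops the full match and keeps group 1 from each hit.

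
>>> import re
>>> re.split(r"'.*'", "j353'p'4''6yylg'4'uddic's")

['j353', 's']

Each match becomes a cut point; 2 segments remain.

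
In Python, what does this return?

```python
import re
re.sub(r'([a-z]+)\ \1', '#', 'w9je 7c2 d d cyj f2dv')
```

'w9je 7c2 # cyj f2dv'

`\1` has to match the exact text group 1 already captured.
Each match is replaced by '#'.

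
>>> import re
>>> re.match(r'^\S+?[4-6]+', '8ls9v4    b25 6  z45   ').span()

This matches anchored at the start of the string; then one or more of a non-whitespace character (lazy); then one or more of a character in [4-6].
With `match`, the pattern is implicitly anchored at the beginning.
The match spans [0:6] → '8ls9v4'.

(0, 6)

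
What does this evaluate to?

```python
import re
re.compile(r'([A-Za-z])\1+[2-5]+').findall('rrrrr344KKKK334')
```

A backreference is literal: `\1` must see the identical characters the first group matched.
Because there's exactly one group, `findall` drops the full match and keeps group 1 from each hit.

['r', 'K']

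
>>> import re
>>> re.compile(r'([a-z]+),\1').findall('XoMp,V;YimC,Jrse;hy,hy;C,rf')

['hy']

After group 1 captures some text, `\1` only succeeds where that same text appears again.
Matches: at [17:22] match 'hy,hy', group 1 = 'hy'.
Because there's exactly one group, `findall` drops the full match and keeps group 1 from the one hit.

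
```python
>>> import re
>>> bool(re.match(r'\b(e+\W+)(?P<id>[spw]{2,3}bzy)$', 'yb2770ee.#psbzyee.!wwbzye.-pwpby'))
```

False

`match` is anchored at position 0; if the pattern doesn't fit there, it returns None.
Here the string doesn't start with a match, so the call returns None, and `bool(None)` is False.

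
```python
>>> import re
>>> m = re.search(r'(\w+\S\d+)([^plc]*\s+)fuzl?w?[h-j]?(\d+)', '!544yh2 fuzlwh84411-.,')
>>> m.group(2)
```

The match spans [1:19] → '544yh2 fuzlwh84411'.
Captured: group 1 = '544yh2', group 2 = ' ', group 3 = '84411'.

' '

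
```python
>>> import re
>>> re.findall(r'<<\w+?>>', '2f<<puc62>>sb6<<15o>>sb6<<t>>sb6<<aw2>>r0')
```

['<<puc62>>', '<<15o>>', '<<t>>', '<<aw2>>']

Since nothing is captured, `findall` lists the 4 matched substrings directly.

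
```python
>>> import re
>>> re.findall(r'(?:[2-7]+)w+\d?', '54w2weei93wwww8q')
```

Since nothing is captured, `findall` lists the 2 matched substrings directly.

['54w2', '3wwww8']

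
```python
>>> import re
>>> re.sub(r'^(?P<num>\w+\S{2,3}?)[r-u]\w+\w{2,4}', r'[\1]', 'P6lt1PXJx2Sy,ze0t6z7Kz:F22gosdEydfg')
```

Each match is replaced using the text its own group 1 captured.

'[P6l],ze0t6z7Kz:F22gosdEydfg'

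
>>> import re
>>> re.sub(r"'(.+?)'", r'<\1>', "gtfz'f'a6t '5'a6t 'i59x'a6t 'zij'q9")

Matches: at [4:7] → "'f'"; at [11:14] → "'5'"; at [18:24] → "'i59x'"; at [28:33] → "'zij'".
The replacement refers to a captured group, so each match is rewritten using its own captured text.

'gtfz<f>a6t <5>a6t <i59x>a6t <zij>q9'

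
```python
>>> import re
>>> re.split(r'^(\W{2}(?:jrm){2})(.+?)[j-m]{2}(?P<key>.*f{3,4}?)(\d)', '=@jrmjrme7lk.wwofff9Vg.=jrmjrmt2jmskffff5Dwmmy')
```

The `?` after the quantifier makes it lazy — it takes as little as possible before letting the rest of the pattern try.
Because the pattern has a capturing group, `split` also inserts each captured text between the pieces.

['', '=@jrmjrm', 'e7', '.wwofff9Vg.=jrmjrmt2jmskffff', '5', 'Dwmmy']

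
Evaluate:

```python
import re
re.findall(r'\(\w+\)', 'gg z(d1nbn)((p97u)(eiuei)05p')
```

With no groups in the pattern, `findall` gives back each whole match — 3 here.

['(d1nbn)', '(p97u)', '(eiuei)']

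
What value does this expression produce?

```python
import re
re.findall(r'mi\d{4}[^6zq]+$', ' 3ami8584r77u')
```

This matches the literal 'mi', then exactly 4 of a digit; then one or more of any character except [6zq]; then anchored at the end.
Matches: at [3:13] → 'mi8584r77u'.
With no groups in the pattern, `findall` gives back each whole match — 1 here.

['mi8584r77u']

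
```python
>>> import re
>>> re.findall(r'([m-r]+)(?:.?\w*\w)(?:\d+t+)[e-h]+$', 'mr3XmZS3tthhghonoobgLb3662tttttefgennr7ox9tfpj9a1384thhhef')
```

The pattern matches one or more of a character in [m-r] (captured); then optionally any character, then zero or more of a word character, then a word character (non-capturing group); then one or more of a digit, then one or more of a literal 't' (non-capturing group); then one or more of a character in [e-h]; then anchored at the end.
Walking the string: at [0:58] match 'mr3XmZS3tthhghonoobgLb3662tttttefgennr7ox9tfpj9a1384thhhef', group 1 = 'mr'.
With a single group, `findall` returns only what that group captured — 1 item.

['mr']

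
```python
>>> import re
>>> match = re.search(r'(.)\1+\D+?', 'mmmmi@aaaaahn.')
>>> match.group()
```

After group 1 captures some text, `\1` only succeeds where that same text appears again.
The match spans [0:5] → 'mmmmi'.

'mmmmi'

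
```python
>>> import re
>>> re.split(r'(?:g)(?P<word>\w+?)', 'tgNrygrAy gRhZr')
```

The pattern matches a literal 'g' (non-capturing group); then one or more of a word character (lazy) (captured as 'word').
Matches to split on: at [1:3] → 'gN'; at [5:7] → 'gr'; at [10:12] → 'gR'.
The group in the pattern means `split` returns the separators' captures alongside the pieces.

['t', 'N', 'ry', 'r', 'Ay ', 'R', 'hZr']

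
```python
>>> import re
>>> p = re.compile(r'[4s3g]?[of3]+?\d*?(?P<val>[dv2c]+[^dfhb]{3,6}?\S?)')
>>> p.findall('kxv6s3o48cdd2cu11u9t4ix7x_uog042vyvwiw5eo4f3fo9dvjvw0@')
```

['cdd2cu11u', 'dvjvw0']

This matches optionally one of [4s3g], then one or more of one of [of3] (lazy), then zero or more of a digit (lazy); then one or more of one of [dv2c], then 3 to 6 of any character except [dfhb] (lazy), then optionally a non-whitespace character (captured as 'val').
With a single group, `findall` returns only what that group captured — 2 items.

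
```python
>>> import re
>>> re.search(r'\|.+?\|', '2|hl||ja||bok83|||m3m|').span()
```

`re.search` tries every starting position until one works.
The match spans [1:5] → '|hl|'.

(1, 5)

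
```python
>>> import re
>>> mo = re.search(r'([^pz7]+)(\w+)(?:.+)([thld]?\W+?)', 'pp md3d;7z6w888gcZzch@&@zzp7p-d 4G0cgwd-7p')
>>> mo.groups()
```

The match spans [2:40] → ' md3d;7z6w888gcZzch@&@zzp7p-d 4G0cgwd-'.
Captured: group 1 = ' md3d;', group 2 = '7z6w888gcZzch', group 3 = '-'.

(' md3d;', '7z6w888gcZzch', '-')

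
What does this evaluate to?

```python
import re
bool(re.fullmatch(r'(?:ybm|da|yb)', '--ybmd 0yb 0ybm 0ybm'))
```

False

`fullmatch` succeeds only if the pattern covers the string from start to end.
Here the string isn't matched end-to-end, so the call returns None, and `bool(None)` is False.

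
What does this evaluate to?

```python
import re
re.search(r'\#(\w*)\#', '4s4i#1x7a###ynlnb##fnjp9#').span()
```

`search` walks the string left to right and returns the first match it finds.
The match spans [4:10] → '#1x7a#'.
Captured: group 1 = '1x7a'.

(4, 10)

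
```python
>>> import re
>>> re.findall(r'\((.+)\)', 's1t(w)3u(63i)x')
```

One capturing group, so `findall` returns just the captured substring from the one match — 1 in all.

['w)3u(63i']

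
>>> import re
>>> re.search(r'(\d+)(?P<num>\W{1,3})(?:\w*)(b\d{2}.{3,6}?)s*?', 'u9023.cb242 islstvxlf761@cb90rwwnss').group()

'9023.cb242 i'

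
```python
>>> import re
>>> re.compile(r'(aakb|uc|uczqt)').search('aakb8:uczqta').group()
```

Unlike `match`, `search` isn't anchored — it looks for the pattern anywhere in the string.
The match spans [0:4] → 'aakb'.
Captured: group 1 = 'aakb'.

'aakb'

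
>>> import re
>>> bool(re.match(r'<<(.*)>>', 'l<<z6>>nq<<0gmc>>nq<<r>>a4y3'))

False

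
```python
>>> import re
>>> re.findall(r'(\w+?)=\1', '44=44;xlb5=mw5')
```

The backreference `\1` re-matches whatever the first group consumed, character for character.
Matches: at [0:5] match '44=44', group 1 = '44'.
With a single group, `findall` returns only what that group captured — 1 item.

['44']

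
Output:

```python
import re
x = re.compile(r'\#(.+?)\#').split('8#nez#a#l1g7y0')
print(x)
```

['8', 'nez', 'a#l1g7y0']

Lazy quantifiers expand one character at a time until the remainder of the pattern can match.
Matches to split on: at [1:6] → '#nez#'.
Because the pattern has a capturing group, `split` also inserts each captured text between the pieces.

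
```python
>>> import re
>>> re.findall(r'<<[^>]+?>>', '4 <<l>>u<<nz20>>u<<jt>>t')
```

No capturing groups, so `findall` returns the 3 full match strings.

['<<l>>', '<<nz20>>', '<<jt>>']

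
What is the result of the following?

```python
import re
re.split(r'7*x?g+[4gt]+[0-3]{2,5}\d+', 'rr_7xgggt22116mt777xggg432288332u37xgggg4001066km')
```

This matches zero or more of a literal '7', then optionally the literal 'x'; then one or more of the literal 'g', then one or more of one of [4gt]; then 2 to 5 of a character in [0-3], then one or more of a digit.
Matches to split on: at [3:14] → '7xgggt22116'; at [16:32] → '777xggg432288332'; at [34:47] → '7xgggg4001066'.
The string is cut at each match, leaving 4 pieces.

['rr_', 'mt', 'u3', 'km']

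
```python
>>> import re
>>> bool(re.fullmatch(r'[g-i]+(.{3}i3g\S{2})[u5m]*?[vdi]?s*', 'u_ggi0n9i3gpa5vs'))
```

The pattern matches one or more of a character in [g-i]; then exactly 3 of any character, then the literal 'i3g', then exactly 2 of a non-whitespace character (captured); then zero or more of one of [u5m] (lazy), then optionally one of [vdi], then zero or more of a literal 's'.
For `fullmatch`, every character of the input must be accounted for by the pattern.
Here the string isn't matched end-to-end, so the call returns None, and `bool(None)` is False.

False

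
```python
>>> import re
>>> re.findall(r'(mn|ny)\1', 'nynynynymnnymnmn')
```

The backreference `\1` re-matches whatever the first group consumed, character for character.
One capturing group, so `findall` returns just the captured substring from each match — 3 in all.

['ny', 'ny', 'mn']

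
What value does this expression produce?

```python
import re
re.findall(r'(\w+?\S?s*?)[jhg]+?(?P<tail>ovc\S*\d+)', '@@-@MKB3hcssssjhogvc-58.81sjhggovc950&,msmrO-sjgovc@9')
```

[('81s', 'ovc950&,msmrO-sjgovc@9')]

Pattern: one or more of a word character (lazy), then optionally a non-whitespace character, then zero or more of a literal 's' (lazy) (captured); then one or more of one of [jhg] (lazy); then the literal 'ovc', then zero or more of a non-whitespace character, then one or more of a digit (captured as 'tail').
Multiple groups make `findall` return tuples — one 2-tuple for the one match.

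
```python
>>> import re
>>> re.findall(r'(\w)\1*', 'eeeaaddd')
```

The backreference `\1` re-matches whatever the first group consumed, character for character.
Matches: at [0:3] match 'eee', group 1 = 'e'; at [3:5] match 'aa', group 1 = 'a'; at [5:8] match 'ddd', group 1 = 'd'.
One capturing group, so `findall` returns just the captured substring from each match — 3 in all.

['e', 'a', 'd']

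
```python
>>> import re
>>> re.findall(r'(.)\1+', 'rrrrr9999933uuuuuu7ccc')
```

['r', '9', '3', 'u', 'c']

A backreference is literal: `\1` must see the identical characters the first group matched.
Matches: at [0:5] match 'rrrrr', group 1 = 'r'; at [5:10] match '99999', group 1 = '9'; at [10:12] match '33', group 1 = '3'; at [12:18] match 'uuuuuu', group 1 = 'u'; at [19:22] match 'ccc', group 1 = 'c'.
One capturing group, so `findall` returns just the captured substring from each match — 5 in all.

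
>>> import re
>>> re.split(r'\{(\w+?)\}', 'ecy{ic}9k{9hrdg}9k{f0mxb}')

With a capturing group present, the delimiter's captured portion is kept in the result list.

['ecy', 'ic', '9k', '9hrdg', '9k', 'f0mxb', '']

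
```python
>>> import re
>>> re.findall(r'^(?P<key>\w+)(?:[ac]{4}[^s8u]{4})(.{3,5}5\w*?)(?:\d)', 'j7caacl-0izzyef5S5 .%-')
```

[('j7', 'zzyef5S')]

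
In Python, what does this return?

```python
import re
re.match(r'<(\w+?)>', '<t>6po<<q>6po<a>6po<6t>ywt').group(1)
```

`re.match` won't scan ahead — the pattern has to work from the very first character.
The match spans [0:3] → '<t>'.
Captured: group 1 = 't'.

't'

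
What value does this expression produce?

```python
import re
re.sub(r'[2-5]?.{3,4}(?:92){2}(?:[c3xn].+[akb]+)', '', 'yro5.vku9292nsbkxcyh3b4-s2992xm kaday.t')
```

'yroy.t'

The pattern matches optionally a character in [2-5], then 3 to 4 of any character, then the literal '92' repeated 2 times; then one of [c3xn], then one or more of any character, then one or more of one of [akb] (non-capturing group).
Matches: at [3:36] → '5.vku9292nsbkxcyh3b4-s2992xm kada'.
Every occurrence is swapped for ''.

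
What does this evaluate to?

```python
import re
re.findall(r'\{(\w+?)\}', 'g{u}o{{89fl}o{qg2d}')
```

Matches: at [1:4] match '{u}', group 1 = 'u'; at [6:12] match '{89fl}', group 1 = '89fl'; at [13:19] match '{qg2d}', group 1 = 'qg2d'.
Because there's exactly one group, `findall` drops the full match and keeps group 1 from each hit.

['u', '89fl', 'qg2d']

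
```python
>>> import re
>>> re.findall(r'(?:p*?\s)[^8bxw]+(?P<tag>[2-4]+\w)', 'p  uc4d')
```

`findall` collects group 1 from the one match (1 total).

['4d']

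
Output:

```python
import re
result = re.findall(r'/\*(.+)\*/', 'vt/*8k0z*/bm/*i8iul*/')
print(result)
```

`findall` collects group 1 from the one match (1 total).

['8k0z*/bm/*i8iul']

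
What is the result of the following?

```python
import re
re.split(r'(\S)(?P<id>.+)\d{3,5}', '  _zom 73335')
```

['  ', '_', 'zom 73', '']

This matches a non-whitespace character (captured); then one or more of any character (captured as 'id'); then 3 to 5 of a digit.
Matches to split on: at [2:12] → '_zom 73335'.
Because the pattern has a capturing group, `split` also inserts each captured text between the pieces.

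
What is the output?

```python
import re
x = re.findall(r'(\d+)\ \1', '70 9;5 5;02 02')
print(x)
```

The backreference `\1` re-matches whatever the first group consumed, character for character.
One capturing group, so `findall` returns just the captured substring from each match — 2 in all.

['5', '02']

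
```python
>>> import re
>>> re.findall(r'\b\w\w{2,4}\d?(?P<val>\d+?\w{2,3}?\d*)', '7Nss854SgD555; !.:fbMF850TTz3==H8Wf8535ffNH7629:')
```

['4Sg', '0TT', '35f']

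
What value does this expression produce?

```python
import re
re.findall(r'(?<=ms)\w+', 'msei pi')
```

Because the assertion is zero-width, the text it checks is not consumed and won't appear in the result.
`findall` yields the raw match text (1 of them) because the pattern has no groups.

['ei']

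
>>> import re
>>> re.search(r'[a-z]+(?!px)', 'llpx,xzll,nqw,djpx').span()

Because the assertion is negative and zero-width, positions next to the forbidden text are skipped.
`re.search` tries every starting position until one works.
The match spans [0:4] → 'llpx'.

(0, 4)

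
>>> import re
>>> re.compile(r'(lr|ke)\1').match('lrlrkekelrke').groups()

The backreference `\1` re-matches whatever the first group consumed, character for character.
With `match`, the pattern is implicitly anchored at the beginning.
The match spans [0:4] → 'lrlr'.
Captured: group 1 = 'lr'.

('lr',)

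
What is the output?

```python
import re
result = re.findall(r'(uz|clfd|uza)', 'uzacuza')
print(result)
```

['uz', 'uz']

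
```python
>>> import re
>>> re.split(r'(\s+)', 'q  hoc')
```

The pattern matches one or more of whitespace (captured).
With a capturing group present, the delimiter's captured portion is kept in the result list.

['q', '  ', 'hoc']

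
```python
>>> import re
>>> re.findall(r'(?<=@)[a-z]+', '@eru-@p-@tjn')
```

['eru', 'p', 'tjn']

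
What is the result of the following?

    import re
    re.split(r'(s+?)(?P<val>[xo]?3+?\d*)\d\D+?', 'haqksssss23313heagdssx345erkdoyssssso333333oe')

['haqksssss23313heagd', 'ss', 'x34', 'rkdoy', 'sssss', 'o33333', 'e']

With the lazy modifier that quantifier settles for the fewest repetitions that let the rest of the pattern succeed (the atoms after it are unaffected and can still be greedy).
With a capturing group present, the delimiter's captured portion is kept in the result list.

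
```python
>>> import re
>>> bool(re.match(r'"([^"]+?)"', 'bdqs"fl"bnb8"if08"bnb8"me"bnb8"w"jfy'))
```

False

`match` is anchored at position 0; if the pattern doesn't fit there, it returns None.
Here position 0 doesn't satisfy it, so the call returns None, and `bool(None)` is False.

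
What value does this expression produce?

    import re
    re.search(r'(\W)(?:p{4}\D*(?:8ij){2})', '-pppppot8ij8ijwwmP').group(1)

Pattern: a non-word character (captured); then exactly 4 of the literal 'p', then zero or more of a non-digit, then the literal '8ij' repeated 2 times (non-capturing group).
`re.search` tries every starting position until one works.
The match spans [0:14] → '-pppppot8ij8ij'.
Captured: group 1 = '-'.

'-'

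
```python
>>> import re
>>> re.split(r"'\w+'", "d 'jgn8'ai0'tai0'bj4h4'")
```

Matches to split on: at [2:8] → "'jgn8'"; at [11:17] → "'tai0'".
`split` removes every match and returns the 3 fragments in between.

['d ', 'ai0', "bj4h4'"]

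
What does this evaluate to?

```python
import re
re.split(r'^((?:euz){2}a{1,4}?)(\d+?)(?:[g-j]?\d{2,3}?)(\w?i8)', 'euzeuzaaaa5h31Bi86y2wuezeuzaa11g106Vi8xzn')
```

This matches anchored at the start of the string; then the literal 'euz' repeated 2 times, then 1 to 4 of the literal 'a' (lazy) (captured); then one or more of a digit (lazy) (captured); then optionally a character in [g-j], then 2 to 3 of a digit (lazy) (non-capturing group); then optionally a word character, then the literal 'i8' (captured).
The group in the pattern means `split` returns the separators' captures alongside the pieces.

['', 'euzeuzaaaa', '5', 'Bi8', '6y2wuezeuzaa11g106Vi8xzn']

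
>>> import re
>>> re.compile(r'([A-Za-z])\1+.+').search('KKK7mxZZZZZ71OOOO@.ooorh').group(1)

'K'

After group 1 captures some text, `\1` only succeeds where that same text appears again.
`re.search` scans for the first position where the pattern succeeds.
The match spans [0:24] → 'KKK7mxZZZZZ71OOOO@.ooorh'.
Captured: group 1 = 'K'.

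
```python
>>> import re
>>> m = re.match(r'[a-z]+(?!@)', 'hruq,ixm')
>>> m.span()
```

(0, 4)

`re.match` won't scan ahead — the pattern has to work from the very first character.
The match spans [0:4] → 'hruq'.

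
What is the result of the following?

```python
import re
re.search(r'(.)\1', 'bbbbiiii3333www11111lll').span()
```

(0, 2)

`\1` has to match the exact text group 1 already captured.
`search` walks the string left to right and returns the first match it finds.
The match spans [0:2] → 'bb'.
Captured: group 1 = 'b'.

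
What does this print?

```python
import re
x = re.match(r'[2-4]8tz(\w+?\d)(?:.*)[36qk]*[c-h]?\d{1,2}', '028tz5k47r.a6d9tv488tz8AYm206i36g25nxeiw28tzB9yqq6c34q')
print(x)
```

`re.match` won't scan ahead — the pattern has to work from the very first character.
Here the string doesn't start with a match, so the call returns None.

None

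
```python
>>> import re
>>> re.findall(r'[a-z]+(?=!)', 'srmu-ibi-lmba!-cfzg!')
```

The `(?=…)`/`(?<=…)` assertion just peeks at neighbouring text; it doesn't advance the match position.
Matches: at [9:13] → 'lmba'; at [15:19] → 'cfzg'.
Since nothing is captured, `findall` lists the 2 matched substrings directly.

['lmba', 'cfzg']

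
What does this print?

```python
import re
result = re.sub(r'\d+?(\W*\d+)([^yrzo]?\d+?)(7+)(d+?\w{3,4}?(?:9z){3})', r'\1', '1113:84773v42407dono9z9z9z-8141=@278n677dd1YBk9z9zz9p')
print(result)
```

`\1` in the replacement pulls in group 1's text for each match.

:84773-8141=@278n677dd1YBk9z9zz9p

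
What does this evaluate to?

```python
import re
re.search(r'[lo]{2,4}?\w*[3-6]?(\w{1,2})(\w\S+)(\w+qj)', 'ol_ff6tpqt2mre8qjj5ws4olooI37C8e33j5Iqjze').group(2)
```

'j5'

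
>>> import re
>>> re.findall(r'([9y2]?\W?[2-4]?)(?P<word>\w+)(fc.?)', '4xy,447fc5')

[('y,4', '47', 'fc5')]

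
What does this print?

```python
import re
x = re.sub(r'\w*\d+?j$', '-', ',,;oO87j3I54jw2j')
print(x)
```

,,;-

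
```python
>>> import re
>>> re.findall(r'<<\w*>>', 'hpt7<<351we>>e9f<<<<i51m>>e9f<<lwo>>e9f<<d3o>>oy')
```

['<<351we>>', '<<i51m>>', '<<lwo>>', '<<d3o>>']

Since nothing is captured, `findall` lists the 4 matched substrings directly.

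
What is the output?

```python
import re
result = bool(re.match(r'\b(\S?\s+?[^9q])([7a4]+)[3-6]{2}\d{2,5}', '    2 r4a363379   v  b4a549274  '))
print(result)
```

False

This matches a word boundary (`\b`, zero-width); then optionally a non-whitespace character, then one or more of whitespace (lazy), then any character except [9q] (captured); then one or more of one of [7a4] (captured); then exactly 2 of a character in [3-6], then 2 to 5 of a digit.
`re.match` only tries the pattern at the start of the string.
Here the pattern fails at index 0, so the call returns None, and `bool(None)` is False.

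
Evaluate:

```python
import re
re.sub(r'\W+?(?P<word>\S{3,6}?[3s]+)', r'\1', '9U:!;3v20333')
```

Because the quantifier is non-greedy, it stops expanding at the earliest point where the rest of the pattern can succeed.
The replacement refers to a captured group, so each match is rewritten using its own captured text.

'9U!;3v20333'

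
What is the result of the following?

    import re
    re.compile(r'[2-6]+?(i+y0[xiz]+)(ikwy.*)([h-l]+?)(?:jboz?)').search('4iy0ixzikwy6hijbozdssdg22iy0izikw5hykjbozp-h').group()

'4iy0ixzikwy6hijbozdssdg22iy0izikw5hykjboz'

Pattern: one or more of a character in [2-6] (lazy); then one or more of the literal 'i', then the literal 'y0', then one or more of one of [xiz] (captured); then the literal 'ik', then the literal 'wy', then zero or more of any character (captured); then one or more of a character in [h-l] (lazy) (captured); then a literal 'j', then the literal 'bo', then optionally a literal 'z' (non-capturing group).
`re.search` tries every starting position until one works.
The match spans [0:41] → '4iy0ixzikwy6hijbozdssdg22iy0izikw5hykjboz'.
Captured: group 1 = 'iy0ixz', group 2 = 'ikwy6hijbozdssdg22iy0izikw5hy', group 3 = 'k'.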